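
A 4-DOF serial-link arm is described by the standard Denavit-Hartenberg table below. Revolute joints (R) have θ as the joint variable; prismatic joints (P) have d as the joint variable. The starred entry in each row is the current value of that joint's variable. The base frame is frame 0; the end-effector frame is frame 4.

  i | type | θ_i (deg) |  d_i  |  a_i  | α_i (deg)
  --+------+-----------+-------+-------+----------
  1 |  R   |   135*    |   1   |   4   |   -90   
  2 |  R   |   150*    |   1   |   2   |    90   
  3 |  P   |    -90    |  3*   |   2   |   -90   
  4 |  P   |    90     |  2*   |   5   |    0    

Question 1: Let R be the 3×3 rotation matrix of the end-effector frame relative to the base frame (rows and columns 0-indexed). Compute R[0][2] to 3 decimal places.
0.612

End-effector z-axis (col 2 of R) = (0.6124,-0.6124,-0.5000)
R[0][2] = 0.6124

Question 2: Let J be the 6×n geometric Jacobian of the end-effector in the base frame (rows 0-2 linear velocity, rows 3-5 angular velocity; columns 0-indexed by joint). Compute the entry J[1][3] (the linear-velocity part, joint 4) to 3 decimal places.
-0.612

prismatic axis z_3 = (0.6124,-0.6124,-0.5000)
J_v[:, 3] = z_3; J_ω[:, 3] = (0,0,0)
entry J[1][3] = -0.6124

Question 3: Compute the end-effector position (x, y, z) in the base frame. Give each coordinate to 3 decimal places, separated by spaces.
after link 1: o_1 = (-2.8284, 2.8284, 1.0000)
after link 2: o_2 = (-2.3108, 0.8966, 0.0000)
after link 3: o_3 = (-1.9572, 3.3714, -2.5981)
after link 4: o_4 = (1.0353, 0.3789, 0.7321)

1.035 0.379 0.732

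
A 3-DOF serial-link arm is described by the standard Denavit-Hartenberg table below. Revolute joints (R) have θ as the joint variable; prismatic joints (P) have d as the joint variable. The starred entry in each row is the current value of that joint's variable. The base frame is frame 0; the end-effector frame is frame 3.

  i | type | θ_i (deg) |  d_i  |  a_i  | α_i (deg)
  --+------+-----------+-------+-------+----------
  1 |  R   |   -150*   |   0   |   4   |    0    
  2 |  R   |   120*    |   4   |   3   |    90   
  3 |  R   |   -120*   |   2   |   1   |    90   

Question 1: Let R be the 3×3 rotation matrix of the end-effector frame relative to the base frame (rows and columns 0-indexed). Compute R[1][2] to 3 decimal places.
End-effector z-axis (col 2 of R) = (-0.7500,0.4330,0.5000)
R[1][2] = 0.4330

0.433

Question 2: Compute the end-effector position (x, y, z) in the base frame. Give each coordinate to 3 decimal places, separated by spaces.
-2.299 -4.982 3.134

after link 1: o_1 = (-3.4641, -2.0000, 0.0000)
after link 2: o_2 = (-0.8660, -3.5000, 4.0000)
after link 3: o_3 = (-2.2990, -4.9821, 3.1340)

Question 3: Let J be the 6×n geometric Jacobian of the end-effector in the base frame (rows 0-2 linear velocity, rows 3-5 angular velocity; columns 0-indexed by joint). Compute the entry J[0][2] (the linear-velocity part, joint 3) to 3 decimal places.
0.750

axis z_2 = (-0.5000,-0.8660,0.0000); lever o_n−o_2 = (-1.4330,-1.4821,-0.8660)
cross product → J_v[:, 2] = (0.7500,-0.4330,-0.5000)
J_ω[:, 2] = z_2
entry J[0][2] = 0.7500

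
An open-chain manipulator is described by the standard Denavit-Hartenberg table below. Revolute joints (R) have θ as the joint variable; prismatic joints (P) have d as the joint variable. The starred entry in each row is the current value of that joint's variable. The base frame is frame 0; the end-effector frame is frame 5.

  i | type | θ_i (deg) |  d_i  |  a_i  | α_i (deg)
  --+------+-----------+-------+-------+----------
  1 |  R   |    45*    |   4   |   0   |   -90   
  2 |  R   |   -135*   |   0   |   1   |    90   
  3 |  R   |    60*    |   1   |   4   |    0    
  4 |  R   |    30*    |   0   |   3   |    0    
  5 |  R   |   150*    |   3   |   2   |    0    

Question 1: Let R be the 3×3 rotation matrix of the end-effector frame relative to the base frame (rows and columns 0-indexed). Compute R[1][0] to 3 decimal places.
End-effector x-axis (col 0 of R) = (0.8624,-0.3624,-0.3536)
R[1][0] = -0.3624

-0.362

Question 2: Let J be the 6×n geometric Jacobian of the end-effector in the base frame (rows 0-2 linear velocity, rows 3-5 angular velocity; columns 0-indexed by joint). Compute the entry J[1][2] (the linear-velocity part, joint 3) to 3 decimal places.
axis z_2 = (-0.5000,-0.5000,-0.7071); lever o_n−o_2 = (-5.8461,0.8461,-2.1213)
cross product → J_v[:, 2] = (1.6589,3.0731,-3.3461)
J_ω[:, 2] = z_2
entry J[1][2] = 3.0731

3.073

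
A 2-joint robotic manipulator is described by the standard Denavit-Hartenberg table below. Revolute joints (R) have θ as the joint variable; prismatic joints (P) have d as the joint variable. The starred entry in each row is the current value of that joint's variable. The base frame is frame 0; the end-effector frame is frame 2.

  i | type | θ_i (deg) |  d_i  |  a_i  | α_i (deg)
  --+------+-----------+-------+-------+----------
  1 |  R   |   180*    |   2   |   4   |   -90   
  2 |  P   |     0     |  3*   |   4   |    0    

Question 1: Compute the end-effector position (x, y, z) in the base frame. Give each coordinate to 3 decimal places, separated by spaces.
-8.000 -3.000 2.000

after link 1: o_1 = (-4.0000, 0.0000, 2.0000)
after link 2: o_2 = (-8.0000, -3.0000, 2.0000)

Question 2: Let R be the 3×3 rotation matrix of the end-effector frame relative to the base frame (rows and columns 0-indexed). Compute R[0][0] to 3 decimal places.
End-effector x-axis (col 0 of R) = (-1.0000,0.0000,0.0000)
R[0][0] = -1.0000

-1.000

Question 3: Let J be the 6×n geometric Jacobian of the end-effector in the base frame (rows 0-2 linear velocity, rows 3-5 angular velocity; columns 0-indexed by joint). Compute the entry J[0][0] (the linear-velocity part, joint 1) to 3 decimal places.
axis z_0 = ẑ; lever o_n−o_0 = (-8.0000,-3.0000,2.0000)
cross product → J_v[:, 0] = (3.0000,-8.0000,0.0000)
J_ω[:, 0] = z_0
entry J[0][0] = 3.0000

3.000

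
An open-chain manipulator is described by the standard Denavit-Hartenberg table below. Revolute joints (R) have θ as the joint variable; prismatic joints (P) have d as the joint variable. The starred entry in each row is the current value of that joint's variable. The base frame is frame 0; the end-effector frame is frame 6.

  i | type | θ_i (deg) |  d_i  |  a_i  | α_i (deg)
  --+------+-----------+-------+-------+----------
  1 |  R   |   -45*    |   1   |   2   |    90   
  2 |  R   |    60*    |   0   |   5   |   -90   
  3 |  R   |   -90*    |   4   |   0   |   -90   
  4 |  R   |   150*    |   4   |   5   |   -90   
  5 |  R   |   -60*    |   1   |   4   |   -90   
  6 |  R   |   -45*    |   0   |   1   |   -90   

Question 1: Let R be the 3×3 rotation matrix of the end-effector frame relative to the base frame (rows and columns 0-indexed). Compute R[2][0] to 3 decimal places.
End-effector x-axis (col 0 of R) = (0.4163,0.5167,0.7481)
R[2][0] = 0.7481

0.748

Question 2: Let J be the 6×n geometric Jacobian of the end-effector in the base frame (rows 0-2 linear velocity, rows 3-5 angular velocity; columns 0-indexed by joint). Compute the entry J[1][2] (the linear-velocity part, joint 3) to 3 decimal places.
axis z_2 = (-0.6124,0.6124,0.5000); lever o_n−o_2 = (6.8589,3.3545,7.8952)
cross product → J_v[:, 2] = (3.1576,8.2643,-6.2544)
J_ω[:, 2] = z_2
entry J[1][2] = 8.2643

8.264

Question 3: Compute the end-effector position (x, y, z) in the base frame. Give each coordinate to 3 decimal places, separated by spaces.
10.041 0.172 13.225

after link 1: o_1 = (1.4142, -1.4142, 1.0000)
after link 2: o_2 = (3.1820, -3.1820, 5.3301)
after link 3: o_3 = (0.7325, -0.7325, 7.3301)
after link 4: o_4 = (6.7395, -0.6158, 9.5442)
after link 5: o_5 = (9.6246, -0.3443, 12.4772)
after link 6: o_6 = (10.0408, 0.1725, 13.2254)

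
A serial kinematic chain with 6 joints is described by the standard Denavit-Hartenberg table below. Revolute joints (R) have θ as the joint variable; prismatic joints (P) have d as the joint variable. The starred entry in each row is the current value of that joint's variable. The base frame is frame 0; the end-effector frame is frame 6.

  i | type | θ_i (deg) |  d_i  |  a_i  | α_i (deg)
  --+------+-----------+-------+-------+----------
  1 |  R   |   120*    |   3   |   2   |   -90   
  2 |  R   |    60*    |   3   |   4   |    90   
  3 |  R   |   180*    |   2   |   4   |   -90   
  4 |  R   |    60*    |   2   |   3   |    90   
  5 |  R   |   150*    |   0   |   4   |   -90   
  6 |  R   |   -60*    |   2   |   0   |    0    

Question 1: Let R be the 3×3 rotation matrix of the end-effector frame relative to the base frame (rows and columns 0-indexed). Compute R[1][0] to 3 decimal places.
End-effector x-axis (col 0 of R) = (0.0000,0.5000,0.8660)
R[1][0] = 0.5000

0.500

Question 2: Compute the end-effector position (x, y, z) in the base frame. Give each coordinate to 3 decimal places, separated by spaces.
-3.232 4.134 4.000

after link 1: o_1 = (-1.0000, 1.7321, 3.0000)
after link 2: o_2 = (-4.5981, 1.9641, -0.4641)
after link 3: o_3 = (-4.4641, 1.7321, 4.0000)
after link 4: o_4 = (-1.2321, 0.1340, 4.0000)
after link 5: o_5 = (-1.2321, 4.1340, 4.0000)
after link 6: o_6 = (-3.2321, 4.1340, 4.0000)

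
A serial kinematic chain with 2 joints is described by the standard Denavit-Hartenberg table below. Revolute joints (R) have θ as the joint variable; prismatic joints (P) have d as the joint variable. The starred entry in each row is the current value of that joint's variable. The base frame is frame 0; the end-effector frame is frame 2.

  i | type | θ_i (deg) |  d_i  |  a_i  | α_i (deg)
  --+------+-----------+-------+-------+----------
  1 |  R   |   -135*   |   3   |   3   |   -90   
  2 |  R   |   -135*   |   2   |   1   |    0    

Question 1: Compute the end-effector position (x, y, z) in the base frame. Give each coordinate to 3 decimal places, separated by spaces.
-0.207 -3.036 3.707

after link 1: o_1 = (-2.1213, -2.1213, 3.0000)
after link 2: o_2 = (-0.2071, -3.0355, 3.7071)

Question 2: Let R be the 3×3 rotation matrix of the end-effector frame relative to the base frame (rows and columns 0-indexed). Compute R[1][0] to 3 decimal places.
0.500

End-effector x-axis (col 0 of R) = (0.5000,0.5000,0.7071)
R[1][0] = 0.5000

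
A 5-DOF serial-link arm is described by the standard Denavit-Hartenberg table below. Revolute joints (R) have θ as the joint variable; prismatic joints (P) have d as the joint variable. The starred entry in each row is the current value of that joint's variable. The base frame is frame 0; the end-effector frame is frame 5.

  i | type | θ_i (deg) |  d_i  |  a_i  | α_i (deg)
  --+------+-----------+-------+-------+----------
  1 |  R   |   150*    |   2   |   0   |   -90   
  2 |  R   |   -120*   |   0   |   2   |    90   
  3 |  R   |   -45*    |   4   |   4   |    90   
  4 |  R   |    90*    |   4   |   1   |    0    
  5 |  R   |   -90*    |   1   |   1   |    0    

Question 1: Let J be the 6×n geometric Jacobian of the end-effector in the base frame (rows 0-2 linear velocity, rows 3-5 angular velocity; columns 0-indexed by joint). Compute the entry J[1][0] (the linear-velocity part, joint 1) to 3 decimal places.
8.152

axis z_0 = ẑ; lever o_n−o_0 = (8.1516,3.4587,1.2321)
cross product → J_v[:, 0] = (-3.4587,8.1516,0.0000)
J_ω[:, 0] = z_0
entry J[1][0] = 8.1516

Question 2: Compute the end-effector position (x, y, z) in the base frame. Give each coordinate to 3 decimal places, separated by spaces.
8.152 3.459 1.232

after link 1: o_1 = (0.0000, 0.0000, 2.0000)
after link 2: o_2 = (0.8660, -0.5000, 3.7321)
after link 3: o_3 = (6.5050, -0.4897, 4.1815)
after link 4: o_4 = (7.4445, 2.2339, 1.2321)
after link 5: o_5 = (8.1516, 3.4587, 1.2321)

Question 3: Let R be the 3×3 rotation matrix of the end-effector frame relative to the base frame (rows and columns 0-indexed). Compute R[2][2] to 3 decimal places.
-0.612

End-effector z-axis (col 2 of R) = (0.0474,0.7891,-0.6124)
R[2][2] = -0.6124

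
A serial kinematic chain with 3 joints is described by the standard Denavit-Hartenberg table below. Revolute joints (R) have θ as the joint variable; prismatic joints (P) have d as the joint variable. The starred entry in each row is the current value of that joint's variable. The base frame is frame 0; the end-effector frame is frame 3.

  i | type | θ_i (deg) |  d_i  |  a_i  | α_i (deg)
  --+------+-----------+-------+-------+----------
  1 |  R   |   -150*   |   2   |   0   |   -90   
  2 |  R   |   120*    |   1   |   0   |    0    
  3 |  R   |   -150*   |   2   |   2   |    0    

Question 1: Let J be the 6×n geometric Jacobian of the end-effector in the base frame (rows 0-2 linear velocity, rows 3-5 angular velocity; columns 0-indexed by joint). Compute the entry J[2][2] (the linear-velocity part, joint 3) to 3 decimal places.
-1.732

axis z_2 = (0.5000,-0.8660,0.0000); lever o_n−o_2 = (-0.5000,-2.5981,1.0000)
cross product → J_v[:, 2] = (-0.8660,-0.5000,-1.7321)
J_ω[:, 2] = z_2
entry J[2][2] = -1.7321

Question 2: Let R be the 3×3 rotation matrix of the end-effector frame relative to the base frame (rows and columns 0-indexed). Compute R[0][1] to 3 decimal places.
End-effector y-axis (col 1 of R) = (-0.4330,-0.2500,-0.8660)
R[0][1] = -0.4330

-0.433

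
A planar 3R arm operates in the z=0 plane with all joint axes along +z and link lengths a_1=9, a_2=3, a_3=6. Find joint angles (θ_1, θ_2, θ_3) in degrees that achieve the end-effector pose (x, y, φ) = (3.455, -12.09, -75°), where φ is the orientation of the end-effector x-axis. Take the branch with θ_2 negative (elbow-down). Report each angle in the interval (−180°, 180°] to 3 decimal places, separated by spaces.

wrist centre = target − a_3·(cos φ, sin φ) = (1.9021, -6.2944)
cos θ_2 = (43.2380−9²−3²)/(2·9·3) = -0.8660; θ_2 = -149.9929° (elbow-down)
β = atan2(-6.2944,1.9021) = -73.1860°; ψ = atan2(-1.5003,6.4021) = -13.1891°
θ_1 = β − ψ = -59.9968°
θ_3 = φ − θ_1 − θ_2 = 134.9897° (wrapped to (-180°,180°])

-59.997 -149.993 134.990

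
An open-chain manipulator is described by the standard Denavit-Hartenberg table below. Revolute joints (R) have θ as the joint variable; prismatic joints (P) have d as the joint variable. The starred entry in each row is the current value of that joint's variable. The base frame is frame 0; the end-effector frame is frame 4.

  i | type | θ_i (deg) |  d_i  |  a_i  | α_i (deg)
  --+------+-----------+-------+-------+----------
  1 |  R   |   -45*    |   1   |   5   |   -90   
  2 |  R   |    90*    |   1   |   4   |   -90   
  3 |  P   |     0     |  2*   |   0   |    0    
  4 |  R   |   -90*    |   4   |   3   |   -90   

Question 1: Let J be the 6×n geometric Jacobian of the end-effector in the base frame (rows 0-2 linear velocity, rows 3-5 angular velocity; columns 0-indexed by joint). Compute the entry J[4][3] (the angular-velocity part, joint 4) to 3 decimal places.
axis z_3 = (-0.7071,0.7071,-0.0000); lever o_n−o_3 = (-0.7071,4.9497,-0.0000)
cross product → J_v[:, 3] = (-0.0000,-0.0000,-3.0000)
J_ω[:, 3] = z_3
entry J[4][3] = 0.7071

0.707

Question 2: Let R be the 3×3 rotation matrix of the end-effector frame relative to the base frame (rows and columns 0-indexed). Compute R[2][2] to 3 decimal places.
End-effector z-axis (col 2 of R) = (0.0000,0.0000,-1.0000)
R[2][2] = -1.0000

-1.000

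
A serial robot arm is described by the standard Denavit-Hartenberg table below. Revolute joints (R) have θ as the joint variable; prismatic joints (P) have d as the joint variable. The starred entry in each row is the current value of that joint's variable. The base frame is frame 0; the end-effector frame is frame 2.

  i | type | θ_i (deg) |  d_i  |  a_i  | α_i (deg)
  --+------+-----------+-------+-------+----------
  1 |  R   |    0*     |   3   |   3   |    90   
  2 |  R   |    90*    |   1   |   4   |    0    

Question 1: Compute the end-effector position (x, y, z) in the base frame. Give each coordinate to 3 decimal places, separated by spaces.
3.000 -1.000 7.000

after link 1: o_1 = (3.0000, 0.0000, 3.0000)
after link 2: o_2 = (3.0000, -1.0000, 7.0000)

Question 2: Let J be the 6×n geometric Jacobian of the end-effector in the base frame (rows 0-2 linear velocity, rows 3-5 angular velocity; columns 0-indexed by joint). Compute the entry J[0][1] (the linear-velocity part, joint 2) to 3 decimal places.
-4.000

axis z_1 = (0.0000,-1.0000,0.0000); lever o_n−o_1 = (0.0000,-1.0000,4.0000)
cross product → J_v[:, 1] = (-4.0000,0.0000,0.0000)
J_ω[:, 1] = z_1
entry J[0][1] = -4.0000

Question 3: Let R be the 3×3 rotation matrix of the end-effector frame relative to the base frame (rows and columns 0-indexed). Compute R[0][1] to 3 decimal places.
End-effector y-axis (col 1 of R) = (-1.0000,0.0000,0.0000)
R[0][1] = -1.0000

-1.000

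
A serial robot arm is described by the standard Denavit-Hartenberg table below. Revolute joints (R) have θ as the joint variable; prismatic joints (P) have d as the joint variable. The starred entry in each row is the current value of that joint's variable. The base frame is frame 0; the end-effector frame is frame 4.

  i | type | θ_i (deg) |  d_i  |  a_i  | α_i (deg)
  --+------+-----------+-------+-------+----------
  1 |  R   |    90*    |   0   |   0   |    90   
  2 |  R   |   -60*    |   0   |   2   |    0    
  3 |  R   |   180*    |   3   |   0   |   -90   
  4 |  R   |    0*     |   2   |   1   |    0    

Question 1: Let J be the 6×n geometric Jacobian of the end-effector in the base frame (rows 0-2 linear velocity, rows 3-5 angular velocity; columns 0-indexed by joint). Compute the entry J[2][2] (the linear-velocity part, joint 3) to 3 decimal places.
axis z_2 = (1.0000,-0.0000,0.0000); lever o_n−o_2 = (3.0000,-2.2321,-0.1340)
cross product → J_v[:, 2] = (0.0000,0.1340,-2.2321)
J_ω[:, 2] = z_2
entry J[2][2] = -2.2321

-2.232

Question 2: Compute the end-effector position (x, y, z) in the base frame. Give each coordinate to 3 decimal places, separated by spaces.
3.000 -1.232 -1.866

after link 1: o_1 = (0.0000, 0.0000, 0.0000)
after link 2: o_2 = (0.0000, 1.0000, -1.7321)
after link 3: o_3 = (3.0000, 1.0000, -1.7321)
after link 4: o_4 = (3.0000, -1.2321, -1.8660)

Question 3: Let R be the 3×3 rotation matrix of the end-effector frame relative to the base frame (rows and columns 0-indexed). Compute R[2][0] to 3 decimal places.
0.866

End-effector x-axis (col 0 of R) = (-0.0000,-0.5000,0.8660)
R[2][0] = 0.8660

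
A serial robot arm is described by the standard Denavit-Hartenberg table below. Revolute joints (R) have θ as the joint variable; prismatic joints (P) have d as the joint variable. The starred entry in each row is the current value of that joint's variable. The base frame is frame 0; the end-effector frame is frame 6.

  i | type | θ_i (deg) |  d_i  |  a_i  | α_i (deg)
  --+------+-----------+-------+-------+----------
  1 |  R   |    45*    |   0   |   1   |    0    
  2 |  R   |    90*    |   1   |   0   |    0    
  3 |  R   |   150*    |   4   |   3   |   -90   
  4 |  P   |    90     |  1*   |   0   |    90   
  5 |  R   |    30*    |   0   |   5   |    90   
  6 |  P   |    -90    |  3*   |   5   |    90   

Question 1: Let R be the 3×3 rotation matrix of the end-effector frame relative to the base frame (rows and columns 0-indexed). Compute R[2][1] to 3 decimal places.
-0.500

End-effector y-axis (col 1 of R) = (-0.8365,-0.2241,-0.5000)
R[2][1] = -0.5000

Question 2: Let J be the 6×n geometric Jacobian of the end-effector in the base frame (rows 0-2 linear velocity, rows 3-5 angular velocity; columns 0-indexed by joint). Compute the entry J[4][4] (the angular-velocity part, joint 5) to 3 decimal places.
-0.966

axis z_4 = (0.2588,-0.9659,0.0000); lever o_n−o_4 = (-1.3888,4.8042,-5.8301)
cross product → J_v[:, 4] = (5.6315,1.5089,-0.0981)
J_ω[:, 4] = z_4
entry J[4][4] = -0.9659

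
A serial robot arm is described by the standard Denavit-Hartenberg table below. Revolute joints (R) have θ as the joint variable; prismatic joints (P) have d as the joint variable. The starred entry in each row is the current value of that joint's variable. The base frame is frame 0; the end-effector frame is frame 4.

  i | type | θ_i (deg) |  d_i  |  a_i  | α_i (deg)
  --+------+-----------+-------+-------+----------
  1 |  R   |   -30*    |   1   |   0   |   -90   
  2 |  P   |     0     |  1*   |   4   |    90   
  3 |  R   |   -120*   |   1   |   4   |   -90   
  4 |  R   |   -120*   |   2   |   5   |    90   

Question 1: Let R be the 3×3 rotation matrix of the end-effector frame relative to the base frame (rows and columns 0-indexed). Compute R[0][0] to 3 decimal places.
0.433

End-effector x-axis (col 0 of R) = (0.4330,0.2500,0.8660)
R[0][0] = 0.4330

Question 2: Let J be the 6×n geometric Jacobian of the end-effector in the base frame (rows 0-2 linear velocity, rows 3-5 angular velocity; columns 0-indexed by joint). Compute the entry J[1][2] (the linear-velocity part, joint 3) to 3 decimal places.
-0.299

axis z_2 = (0.0000,0.0000,1.0000); lever o_n−o_2 = (-0.2990,-2.4821,5.3301)
cross product → J_v[:, 2] = (2.4821,-0.2990,0.0000)
J_ω[:, 2] = z_2
entry J[1][2] = -0.2990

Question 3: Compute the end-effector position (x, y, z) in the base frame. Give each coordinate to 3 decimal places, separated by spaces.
after link 1: o_1 = (0.0000, 0.0000, 1.0000)
after link 2: o_2 = (3.9641, -1.1340, 1.0000)
after link 3: o_3 = (0.5000, -3.1340, 2.0000)
after link 4: o_4 = (3.6651, -3.6160, 6.3301)

3.665 -3.616 6.330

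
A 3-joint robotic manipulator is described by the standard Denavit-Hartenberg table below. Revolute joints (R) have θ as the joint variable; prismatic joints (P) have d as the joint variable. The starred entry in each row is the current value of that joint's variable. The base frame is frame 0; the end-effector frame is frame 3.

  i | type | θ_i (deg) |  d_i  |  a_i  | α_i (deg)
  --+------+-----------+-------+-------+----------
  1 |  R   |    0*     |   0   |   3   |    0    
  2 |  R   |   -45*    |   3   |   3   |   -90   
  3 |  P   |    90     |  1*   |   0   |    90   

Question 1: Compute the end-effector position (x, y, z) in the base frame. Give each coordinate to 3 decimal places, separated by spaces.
after link 1: o_1 = (3.0000, 0.0000, 0.0000)
after link 2: o_2 = (5.1213, -2.1213, 3.0000)
after link 3: o_3 = (5.8284, -1.4142, 3.0000)

5.828 -1.414 3.000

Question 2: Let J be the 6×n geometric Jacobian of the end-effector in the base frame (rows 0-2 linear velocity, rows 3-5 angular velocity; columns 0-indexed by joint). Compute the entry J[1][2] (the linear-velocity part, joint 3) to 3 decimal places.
0.707

prismatic axis z_2 = (0.7071,0.7071,0.0000)
J_v[:, 2] = z_2; J_ω[:, 2] = (0,0,0)
entry J[1][2] = 0.7071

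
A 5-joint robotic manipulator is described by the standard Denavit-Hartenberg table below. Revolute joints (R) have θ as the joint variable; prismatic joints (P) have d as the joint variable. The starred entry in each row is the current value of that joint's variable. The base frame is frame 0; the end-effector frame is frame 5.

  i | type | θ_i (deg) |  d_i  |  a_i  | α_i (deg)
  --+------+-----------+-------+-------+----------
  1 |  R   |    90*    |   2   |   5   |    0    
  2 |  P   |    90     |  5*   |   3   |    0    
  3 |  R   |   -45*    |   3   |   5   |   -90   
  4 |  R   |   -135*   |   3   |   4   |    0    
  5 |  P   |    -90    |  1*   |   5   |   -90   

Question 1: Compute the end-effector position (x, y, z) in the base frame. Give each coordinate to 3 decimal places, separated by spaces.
after link 1: o_1 = (0.0000, 5.0000, 2.0000)
after link 2: o_2 = (-3.0000, 5.0000, 7.0000)
after link 3: o_3 = (-6.5355, 8.5355, 10.0000)
after link 4: o_4 = (-6.6569, 4.4142, 12.8284)
after link 5: o_5 = (-4.8640, 1.2071, 9.2929)

-4.864 1.207 9.293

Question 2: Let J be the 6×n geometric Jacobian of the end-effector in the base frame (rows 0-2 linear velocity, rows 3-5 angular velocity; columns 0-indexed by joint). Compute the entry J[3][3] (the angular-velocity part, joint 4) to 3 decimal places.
-0.707

axis z_3 = (-0.7071,-0.7071,0.0000); lever o_n−o_3 = (1.6716,-7.3284,-0.7071)
cross product → J_v[:, 3] = (0.5000,-0.5000,6.3640)
J_ω[:, 3] = z_3
entry J[3][3] = -0.7071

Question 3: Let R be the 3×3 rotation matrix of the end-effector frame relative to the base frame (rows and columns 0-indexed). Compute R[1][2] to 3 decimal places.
End-effector z-axis (col 2 of R) = (0.5000,-0.5000,0.7071)
R[1][2] = -0.5000

-0.500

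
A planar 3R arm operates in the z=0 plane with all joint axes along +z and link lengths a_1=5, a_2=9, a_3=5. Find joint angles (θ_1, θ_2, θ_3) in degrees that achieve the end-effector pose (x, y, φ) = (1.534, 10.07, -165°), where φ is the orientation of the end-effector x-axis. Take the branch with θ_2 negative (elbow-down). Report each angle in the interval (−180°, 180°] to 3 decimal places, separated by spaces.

wrist centre = target − a_3·(cos φ, sin φ) = (6.3636, 11.3641)
cos θ_2 = (169.6384−5²−9²)/(2·5·9) = 0.7071; θ_2 = -45.0011° (elbow-down)
β = atan2(11.3641,6.3636) = 60.7522°; ψ = atan2(-6.3641,11.3638) = -29.2501°
θ_1 = β − ψ = 90.0023°
θ_3 = φ − θ_1 − θ_2 = 149.9988° (wrapped to (-180°,180°])

90.002 -45.001 149.999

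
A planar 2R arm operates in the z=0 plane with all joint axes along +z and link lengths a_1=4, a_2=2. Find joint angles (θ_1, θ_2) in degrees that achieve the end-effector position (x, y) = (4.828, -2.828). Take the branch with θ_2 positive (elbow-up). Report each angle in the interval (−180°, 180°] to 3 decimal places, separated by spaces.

-45.009 45.033

cos θ_2 = (31.3072−4²−2²)/(2·4·2) = 0.7067; θ_2 = 45.0331° (elbow-up)
β = atan2(-2.8280,4.8280) = -30.3596°; ψ = atan2(1.4150,5.4134) = 14.6490°
θ_1 = β − ψ = -45.0086°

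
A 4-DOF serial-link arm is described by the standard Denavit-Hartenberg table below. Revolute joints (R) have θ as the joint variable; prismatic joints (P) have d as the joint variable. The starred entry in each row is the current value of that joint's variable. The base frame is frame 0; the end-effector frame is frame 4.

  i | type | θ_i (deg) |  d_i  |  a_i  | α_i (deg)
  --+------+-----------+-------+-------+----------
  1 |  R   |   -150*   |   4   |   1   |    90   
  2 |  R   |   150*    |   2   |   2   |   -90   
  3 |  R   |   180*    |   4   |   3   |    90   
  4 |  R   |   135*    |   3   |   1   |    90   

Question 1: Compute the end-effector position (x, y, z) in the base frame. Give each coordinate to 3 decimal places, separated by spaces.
1.453 -0.316 -0.223

after link 1: o_1 = (-0.8660, -0.5000, 4.0000)
after link 2: o_2 = (-0.3660, 2.0981, 5.0000)
after link 3: o_3 = (-0.8840, 1.7990, 0.0359)
after link 4: o_4 = (1.4525, -0.3161, -0.2229)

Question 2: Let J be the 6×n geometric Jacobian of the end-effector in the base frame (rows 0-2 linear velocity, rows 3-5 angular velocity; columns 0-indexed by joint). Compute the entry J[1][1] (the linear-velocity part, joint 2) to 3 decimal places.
axis z_1 = (-0.5000,0.8660,0.0000); lever o_n−o_1 = (2.3186,0.1839,-4.2229)
cross product → J_v[:, 1] = (-3.6572,-2.1115,-2.0999)
J_ω[:, 1] = z_1
entry J[1][1] = -2.1115

-2.111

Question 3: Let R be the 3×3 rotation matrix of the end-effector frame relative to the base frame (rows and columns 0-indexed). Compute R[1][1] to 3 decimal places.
End-effector y-axis (col 1 of R) = (0.5000,-0.8660,-0.0000)
R[1][1] = -0.8660

-0.866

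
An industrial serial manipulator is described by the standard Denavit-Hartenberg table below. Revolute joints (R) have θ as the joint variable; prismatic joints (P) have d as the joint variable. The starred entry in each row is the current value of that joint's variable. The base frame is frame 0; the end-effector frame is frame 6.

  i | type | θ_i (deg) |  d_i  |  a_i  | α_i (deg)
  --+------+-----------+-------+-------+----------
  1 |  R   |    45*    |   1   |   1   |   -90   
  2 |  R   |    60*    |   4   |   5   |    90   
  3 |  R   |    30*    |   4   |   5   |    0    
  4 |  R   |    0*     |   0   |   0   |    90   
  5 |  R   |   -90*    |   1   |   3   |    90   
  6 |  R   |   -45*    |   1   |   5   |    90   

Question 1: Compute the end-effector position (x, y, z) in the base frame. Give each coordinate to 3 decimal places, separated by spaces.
after link 1: o_1 = (0.7071, 0.7071, 1.0000)
after link 2: o_2 = (-0.3536, 5.3033, -3.3301)
after link 3: o_3 = (1.8591, 11.0515, -5.0801)
after link 4: o_4 = (1.8591, 11.0515, -5.0801)
after link 5: o_5 = (0.8111, 8.7788, -7.0131)
after link 6: o_6 = (-4.0966, 7.4940, -6.5000)

-4.097 7.494 -6.500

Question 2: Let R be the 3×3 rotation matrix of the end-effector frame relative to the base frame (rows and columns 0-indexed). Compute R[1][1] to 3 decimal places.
End-effector y-axis (col 1 of R) = (0.0474,-0.6597,0.7500)
R[1][1] = -0.6597

-0.660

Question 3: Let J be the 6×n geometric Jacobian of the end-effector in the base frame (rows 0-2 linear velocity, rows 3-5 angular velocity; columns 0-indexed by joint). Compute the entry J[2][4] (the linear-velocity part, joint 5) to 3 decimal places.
axis z_4 = (0.7891,-0.4356,-0.4330); lever o_n−o_4 = (-5.9557,-3.5575,-1.4198)
cross product → J_v[:, 4] = (-0.9219,3.6994,-5.4017)
J_ω[:, 4] = z_4
entry J[2][4] = -5.4017

-5.402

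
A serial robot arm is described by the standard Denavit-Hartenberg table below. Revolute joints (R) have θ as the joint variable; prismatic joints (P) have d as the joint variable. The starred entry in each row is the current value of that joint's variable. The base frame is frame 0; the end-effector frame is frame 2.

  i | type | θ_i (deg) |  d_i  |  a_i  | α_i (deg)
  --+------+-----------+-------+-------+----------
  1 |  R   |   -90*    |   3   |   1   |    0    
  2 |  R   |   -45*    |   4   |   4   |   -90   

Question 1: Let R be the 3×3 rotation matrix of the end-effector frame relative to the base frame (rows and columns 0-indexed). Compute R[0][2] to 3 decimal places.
End-effector z-axis (col 2 of R) = (0.7071,-0.7071,0.0000)
R[0][2] = 0.7071

0.707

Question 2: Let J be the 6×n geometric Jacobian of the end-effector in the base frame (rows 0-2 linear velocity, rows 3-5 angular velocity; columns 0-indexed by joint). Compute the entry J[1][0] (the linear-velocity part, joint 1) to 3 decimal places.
axis z_0 = ẑ; lever o_n−o_0 = (-2.8284,-3.8284,7.0000)
cross product → J_v[:, 0] = (3.8284,-2.8284,0.0000)
J_ω[:, 0] = z_0
entry J[1][0] = -2.8284

-2.828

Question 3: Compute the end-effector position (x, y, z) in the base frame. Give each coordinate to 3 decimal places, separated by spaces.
after link 1: o_1 = (0.0000, -1.0000, 3.0000)
after link 2: o_2 = (-2.8284, -3.8284, 7.0000)

-2.828 -3.828 7.000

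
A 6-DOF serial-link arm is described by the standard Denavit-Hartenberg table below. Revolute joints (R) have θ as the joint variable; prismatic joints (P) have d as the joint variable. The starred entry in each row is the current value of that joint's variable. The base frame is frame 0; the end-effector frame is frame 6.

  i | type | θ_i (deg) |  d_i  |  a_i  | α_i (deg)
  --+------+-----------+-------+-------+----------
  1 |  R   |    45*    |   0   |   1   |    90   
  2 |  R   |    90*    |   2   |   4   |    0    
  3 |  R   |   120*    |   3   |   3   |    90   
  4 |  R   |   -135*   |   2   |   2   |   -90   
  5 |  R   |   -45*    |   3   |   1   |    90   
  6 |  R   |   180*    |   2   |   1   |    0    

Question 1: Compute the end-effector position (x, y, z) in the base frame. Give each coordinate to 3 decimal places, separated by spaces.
after link 1: o_1 = (0.7071, 0.7071, 0.0000)
after link 2: o_2 = (2.1213, -0.7071, 4.0000)
after link 3: o_3 = (2.4055, -4.6655, 2.5000)
after link 4: o_4 = (1.5644, -3.5066, 4.9392)
after link 5: o_5 = (-1.5320, -2.8959, 4.7409)
after link 6: o_6 = (-1.6399, -5.1251, 4.6032)

-1.640 -5.125 4.603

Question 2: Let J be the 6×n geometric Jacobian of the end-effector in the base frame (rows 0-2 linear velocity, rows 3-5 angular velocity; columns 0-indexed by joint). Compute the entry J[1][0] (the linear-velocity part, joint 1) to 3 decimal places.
-1.640

axis z_0 = ẑ; lever o_n−o_0 = (-1.6399,-5.1251,4.6032)
cross product → J_v[:, 0] = (5.1251,-1.6399,0.0000)
J_ω[:, 0] = z_0
entry J[1][0] = -1.6399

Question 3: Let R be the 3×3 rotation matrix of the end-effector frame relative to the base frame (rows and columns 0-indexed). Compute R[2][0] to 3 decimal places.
End-effector x-axis (col 0 of R) = (0.2974,-0.4097,-0.8624)
R[2][0] = -0.8624

-0.862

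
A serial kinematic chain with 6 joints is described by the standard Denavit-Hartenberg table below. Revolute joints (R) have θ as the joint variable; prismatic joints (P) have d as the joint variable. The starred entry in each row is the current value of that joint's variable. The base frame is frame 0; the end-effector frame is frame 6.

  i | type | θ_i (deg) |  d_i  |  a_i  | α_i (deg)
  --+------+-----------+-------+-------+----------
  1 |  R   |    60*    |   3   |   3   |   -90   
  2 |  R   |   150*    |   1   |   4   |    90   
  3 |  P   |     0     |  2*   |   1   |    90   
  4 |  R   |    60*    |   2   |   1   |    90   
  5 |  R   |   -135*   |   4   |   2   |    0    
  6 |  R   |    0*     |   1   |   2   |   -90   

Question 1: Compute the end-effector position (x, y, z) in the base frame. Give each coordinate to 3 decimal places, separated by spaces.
-4.249 -3.702 0.596

after link 1: o_1 = (1.5000, 2.5981, 3.0000)
after link 2: o_2 = (-1.0981, 0.0981, 1.0000)
after link 3: o_3 = (-1.0311, 0.2141, -1.2321)
after link 4: o_4 = (0.7010, -0.7859, -2.2321)
after link 5: o_5 = (-2.5238, -3.5429, -0.8178)
after link 6: o_6 = (-4.2485, -3.7018, 0.5964)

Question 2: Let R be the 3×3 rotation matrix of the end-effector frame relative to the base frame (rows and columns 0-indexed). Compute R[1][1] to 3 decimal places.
0.866

End-effector y-axis (col 1 of R) = (0.5000,0.8660,-0.0000)
R[1][1] = 0.8660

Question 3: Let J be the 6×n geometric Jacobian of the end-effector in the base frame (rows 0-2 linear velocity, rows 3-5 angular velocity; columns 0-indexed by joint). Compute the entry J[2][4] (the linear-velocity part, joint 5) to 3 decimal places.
-2.828

axis z_4 = (-0.5000,-0.8660,0.0000); lever o_n−o_4 = (-4.9495,-2.9159,2.8284)
cross product → J_v[:, 4] = (-2.4495,1.4142,-2.8284)
J_ω[:, 4] = z_4
entry J[2][4] = -2.8284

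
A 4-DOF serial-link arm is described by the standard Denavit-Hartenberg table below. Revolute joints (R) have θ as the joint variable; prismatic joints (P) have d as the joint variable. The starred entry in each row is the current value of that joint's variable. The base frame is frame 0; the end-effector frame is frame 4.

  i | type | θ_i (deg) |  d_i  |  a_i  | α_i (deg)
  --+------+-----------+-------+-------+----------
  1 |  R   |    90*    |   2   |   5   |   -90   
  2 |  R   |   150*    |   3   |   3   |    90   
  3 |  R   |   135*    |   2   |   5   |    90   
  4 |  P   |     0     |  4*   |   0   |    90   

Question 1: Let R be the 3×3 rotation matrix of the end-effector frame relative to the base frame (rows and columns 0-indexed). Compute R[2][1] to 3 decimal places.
-0.354

End-effector y-axis (col 1 of R) = (-0.7071,-0.6124,-0.3536)
R[2][1] = -0.3536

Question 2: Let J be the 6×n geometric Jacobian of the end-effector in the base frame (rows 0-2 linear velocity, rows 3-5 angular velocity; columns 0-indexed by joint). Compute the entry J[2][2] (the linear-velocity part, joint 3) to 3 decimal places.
3.182

axis z_2 = (-0.0000,0.5000,-0.8660); lever o_n−o_2 = (-6.3640,1.6124,-1.3785)
cross product → J_v[:, 2] = (0.7071,5.5114,3.1820)
J_ω[:, 2] = z_2
entry J[2][2] = 3.1820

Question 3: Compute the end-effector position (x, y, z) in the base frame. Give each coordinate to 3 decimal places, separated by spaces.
-9.364 4.014 -0.878

after link 1: o_1 = (0.0000, 5.0000, 2.0000)
after link 2: o_2 = (-3.0000, 2.4019, 0.5000)
after link 3: o_3 = (-6.5355, 6.4638, 0.5357)
after link 4: o_4 = (-9.3640, 4.0143, -0.8785)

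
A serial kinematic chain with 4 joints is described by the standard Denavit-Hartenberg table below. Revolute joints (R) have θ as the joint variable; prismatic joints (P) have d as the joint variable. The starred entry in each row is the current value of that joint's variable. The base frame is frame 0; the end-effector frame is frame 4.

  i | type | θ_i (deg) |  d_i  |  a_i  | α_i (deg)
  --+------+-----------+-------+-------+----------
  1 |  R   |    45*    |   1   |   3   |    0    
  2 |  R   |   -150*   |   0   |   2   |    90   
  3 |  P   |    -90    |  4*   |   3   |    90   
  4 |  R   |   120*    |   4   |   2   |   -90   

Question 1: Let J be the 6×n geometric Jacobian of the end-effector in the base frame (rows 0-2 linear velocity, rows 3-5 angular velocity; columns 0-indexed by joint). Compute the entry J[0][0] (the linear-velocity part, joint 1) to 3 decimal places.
axis z_0 = ẑ; lever o_n−o_0 = (-2.8978,5.5367,-1.0000)
cross product → J_v[:, 0] = (-5.5367,-2.8978,0.0000)
J_ω[:, 0] = z_0
entry J[0][0] = -5.5367

-5.537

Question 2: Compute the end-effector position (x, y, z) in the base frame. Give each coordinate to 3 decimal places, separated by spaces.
after link 1: o_1 = (2.1213, 2.1213, 1.0000)
after link 2: o_2 = (1.6037, 0.1895, 1.0000)
after link 3: o_3 = (-2.2600, 1.2247, -2.0000)
after link 4: o_4 = (-2.8978, 5.5367, -1.0000)

-2.898 5.537 -1.000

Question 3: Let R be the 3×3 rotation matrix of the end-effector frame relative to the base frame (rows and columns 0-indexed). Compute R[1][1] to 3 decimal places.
-0.966

End-effector y-axis (col 1 of R) = (-0.2588,-0.9659,0.0000)
R[1][1] = -0.9659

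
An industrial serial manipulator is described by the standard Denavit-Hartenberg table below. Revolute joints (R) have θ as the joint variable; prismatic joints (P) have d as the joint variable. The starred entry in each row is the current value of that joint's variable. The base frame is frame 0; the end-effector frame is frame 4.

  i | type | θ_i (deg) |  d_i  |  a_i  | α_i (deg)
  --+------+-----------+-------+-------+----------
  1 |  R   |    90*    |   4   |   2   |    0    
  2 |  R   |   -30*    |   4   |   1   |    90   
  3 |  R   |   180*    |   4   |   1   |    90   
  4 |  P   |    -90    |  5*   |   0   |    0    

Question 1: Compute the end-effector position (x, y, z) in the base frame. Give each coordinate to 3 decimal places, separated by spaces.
after link 1: o_1 = (0.0000, 2.0000, 4.0000)
after link 2: o_2 = (0.5000, 2.8660, 8.0000)
after link 3: o_3 = (3.4641, 0.0000, 8.0000)
after link 4: o_4 = (3.4641, 0.0000, 13.0000)

3.464 0.000 13.000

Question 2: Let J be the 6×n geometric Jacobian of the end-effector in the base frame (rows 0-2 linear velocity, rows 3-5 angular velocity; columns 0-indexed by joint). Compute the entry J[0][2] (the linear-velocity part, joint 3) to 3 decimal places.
axis z_2 = (0.8660,-0.5000,0.0000); lever o_n−o_2 = (2.9641,-2.8660,5.0000)
cross product → J_v[:, 2] = (-2.5000,-4.3301,-1.0000)
J_ω[:, 2] = z_2
entry J[0][2] = -2.5000

-2.500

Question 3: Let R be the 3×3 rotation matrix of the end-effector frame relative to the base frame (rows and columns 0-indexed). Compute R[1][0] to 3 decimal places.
End-effector x-axis (col 0 of R) = (-0.8660,0.5000,0.0000)
R[1][0] = 0.5000

0.500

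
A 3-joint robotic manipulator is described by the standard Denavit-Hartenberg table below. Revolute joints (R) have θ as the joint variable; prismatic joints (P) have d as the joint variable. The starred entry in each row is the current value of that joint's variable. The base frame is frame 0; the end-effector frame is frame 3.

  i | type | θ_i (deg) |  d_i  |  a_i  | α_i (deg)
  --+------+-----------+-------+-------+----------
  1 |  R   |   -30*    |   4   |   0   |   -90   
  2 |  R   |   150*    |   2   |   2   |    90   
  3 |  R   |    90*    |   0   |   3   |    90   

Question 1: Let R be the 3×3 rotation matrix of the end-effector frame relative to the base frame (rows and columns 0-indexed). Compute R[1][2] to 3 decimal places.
0.433

End-effector z-axis (col 2 of R) = (-0.7500,0.4330,-0.5000)
R[1][2] = 0.4330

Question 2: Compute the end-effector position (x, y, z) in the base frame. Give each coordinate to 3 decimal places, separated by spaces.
after link 1: o_1 = (0.0000, 0.0000, 4.0000)
after link 2: o_2 = (-0.5000, 2.5981, 3.0000)
after link 3: o_3 = (1.0000, 5.1962, 3.0000)

1.000 5.196 3.000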